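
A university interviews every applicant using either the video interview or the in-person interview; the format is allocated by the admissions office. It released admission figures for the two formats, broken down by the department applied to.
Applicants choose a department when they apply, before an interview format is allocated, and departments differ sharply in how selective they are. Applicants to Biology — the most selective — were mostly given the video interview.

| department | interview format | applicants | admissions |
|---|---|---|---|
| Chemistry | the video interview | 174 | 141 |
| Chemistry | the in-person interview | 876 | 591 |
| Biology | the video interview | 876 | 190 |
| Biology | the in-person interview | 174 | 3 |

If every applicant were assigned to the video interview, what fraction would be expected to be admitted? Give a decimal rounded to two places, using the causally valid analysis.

0.51

the video interview is higher inside every department stratum but the in-person interview is higher in aggregate. Whether to stratify depends on how department relates to the interview format.
The imbalance in department arose from how applicants were allocated, not from anything the interview format did; and department independently affects the outcome. The pooled gap is confounded — condition on department.
Standardising the video interview to the population department mix: 0.500·141/174 + 0.500·190/876 = 0.514.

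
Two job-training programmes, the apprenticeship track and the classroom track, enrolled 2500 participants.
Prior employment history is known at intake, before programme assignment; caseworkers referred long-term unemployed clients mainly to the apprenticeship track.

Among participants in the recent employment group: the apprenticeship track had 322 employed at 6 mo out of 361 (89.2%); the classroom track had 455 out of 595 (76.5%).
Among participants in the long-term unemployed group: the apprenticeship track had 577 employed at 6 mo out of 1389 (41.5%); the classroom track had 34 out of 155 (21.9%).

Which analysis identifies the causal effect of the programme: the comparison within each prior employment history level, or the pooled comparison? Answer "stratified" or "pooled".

Prior employment history satisfies the back-door criterion: it is not a descendant of the programme, and it blocks the spurious path from programme to outcome. Adjusting for it (i.e., using the within-prior employment history rates) gives the causal effect.
Within each level — recent employment: 89.2% vs 76.5%; long-term unemployed: 41.5% vs 21.9% — the apprenticeship track is higher every time.

stratified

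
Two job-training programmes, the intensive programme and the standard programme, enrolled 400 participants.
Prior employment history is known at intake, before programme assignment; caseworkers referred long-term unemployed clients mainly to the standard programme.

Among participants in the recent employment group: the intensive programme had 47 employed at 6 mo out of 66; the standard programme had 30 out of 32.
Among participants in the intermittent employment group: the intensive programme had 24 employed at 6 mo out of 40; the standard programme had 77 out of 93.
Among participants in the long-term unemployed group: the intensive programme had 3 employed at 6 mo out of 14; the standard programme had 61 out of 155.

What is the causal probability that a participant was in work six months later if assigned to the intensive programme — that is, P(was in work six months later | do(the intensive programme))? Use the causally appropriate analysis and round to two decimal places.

0.46

Since prior employment history is a pre-existing factor (not a product of the programme) and it affects the outcome on its own, it is a confounder. The stratified rates, not the pooled rate, identify the causal effect.
Standardising the intensive programme to the population prior employment history mix: 0.245·47/66 + 0.333·24/40 + 0.422·3/14 = 0.465.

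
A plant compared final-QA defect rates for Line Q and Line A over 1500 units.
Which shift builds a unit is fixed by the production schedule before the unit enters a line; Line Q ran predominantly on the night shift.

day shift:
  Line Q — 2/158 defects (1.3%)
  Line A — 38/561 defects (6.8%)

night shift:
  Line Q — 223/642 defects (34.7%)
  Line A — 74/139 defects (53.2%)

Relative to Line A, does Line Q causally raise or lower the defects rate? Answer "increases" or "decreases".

decreases

The stratified and pooled comparisons disagree (Line Q wins within each shift; Line A wins overall), so the answer turns on the causal role of shift.
Here shift is a common cause — it drives both which line a case falls under and the outcome. The crude comparison mixes populations; the stratum-specific rates are the causally relevant ones.
Within each level — day shift: 1.3% vs 6.8%; night shift: 34.7% vs 53.2% — Line Q is lower every time.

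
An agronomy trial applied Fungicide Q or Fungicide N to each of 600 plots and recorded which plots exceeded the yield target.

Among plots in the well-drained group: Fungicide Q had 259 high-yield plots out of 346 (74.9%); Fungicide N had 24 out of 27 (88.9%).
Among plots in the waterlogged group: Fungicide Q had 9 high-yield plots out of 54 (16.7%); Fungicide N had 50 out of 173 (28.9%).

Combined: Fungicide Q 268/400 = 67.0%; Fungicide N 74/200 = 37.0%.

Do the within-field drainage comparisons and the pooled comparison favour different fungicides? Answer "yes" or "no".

yes

Within each field drainage level (well-drained 74.9% vs 88.9%; waterlogged 16.7% vs 28.9%), Fungicide N has the higher rate every time. Pooled: 67.0% vs 37.0% — Fungicide Q has the higher rate overall. The two comparisons disagree.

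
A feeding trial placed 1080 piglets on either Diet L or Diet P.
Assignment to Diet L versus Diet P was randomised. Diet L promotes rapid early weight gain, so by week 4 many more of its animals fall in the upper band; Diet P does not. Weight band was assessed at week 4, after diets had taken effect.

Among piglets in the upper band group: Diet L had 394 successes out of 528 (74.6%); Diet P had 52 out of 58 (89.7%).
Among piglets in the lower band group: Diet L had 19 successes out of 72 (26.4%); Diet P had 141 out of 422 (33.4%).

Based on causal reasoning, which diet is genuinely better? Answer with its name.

Within every week-4 weight band level Diet P has the higher rate, yet pooled Diet L does — Simpson's reversal.
Stratifying would compare diets among piglets the diets themselves sorted into week-4 weight band groups — a form of selection on an intermediate. The unconditioned pooled rates give the total causal effect.
Pooled: Diet L 68.8% vs Diet P 40.2%; Diet L is higher overall.

Diet L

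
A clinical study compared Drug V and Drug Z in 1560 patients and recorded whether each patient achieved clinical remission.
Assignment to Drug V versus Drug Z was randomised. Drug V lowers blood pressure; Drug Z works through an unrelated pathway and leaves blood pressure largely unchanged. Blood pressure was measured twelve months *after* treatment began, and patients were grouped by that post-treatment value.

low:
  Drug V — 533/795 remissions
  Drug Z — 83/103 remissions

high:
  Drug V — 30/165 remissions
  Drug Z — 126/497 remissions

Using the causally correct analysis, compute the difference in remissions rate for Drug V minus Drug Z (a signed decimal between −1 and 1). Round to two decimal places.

Within every blood pressure level Drug Z has the higher rate, yet pooled Drug V does — Simpson's reversal.
Blood pressure is downstream of the drug. One should not condition on a consequence of treatment, so the overall rates are the right comparison.
The causal difference is the pooled difference: 0.586 − 0.348 = +0.238.

+0.24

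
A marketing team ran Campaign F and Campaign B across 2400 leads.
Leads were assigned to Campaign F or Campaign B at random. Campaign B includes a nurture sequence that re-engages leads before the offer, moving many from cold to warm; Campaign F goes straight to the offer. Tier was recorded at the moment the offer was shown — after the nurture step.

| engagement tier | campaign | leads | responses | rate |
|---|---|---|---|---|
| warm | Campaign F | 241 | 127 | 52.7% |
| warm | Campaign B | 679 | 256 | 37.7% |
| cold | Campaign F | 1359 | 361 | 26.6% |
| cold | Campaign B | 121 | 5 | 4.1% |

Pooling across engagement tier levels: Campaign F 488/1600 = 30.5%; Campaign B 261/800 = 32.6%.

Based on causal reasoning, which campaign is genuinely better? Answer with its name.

The engagement tier-specific comparison favours Campaign F throughout, but the pooled figures favour Campaign B. The question is whether to condition on engagement tier.
Engagement tier is downstream of the campaign. One should not condition on a consequence of treatment, so the overall rates are the right comparison.
Pooled: Campaign F 30.5% vs Campaign B 32.6%; Campaign B is higher overall.

Campaign B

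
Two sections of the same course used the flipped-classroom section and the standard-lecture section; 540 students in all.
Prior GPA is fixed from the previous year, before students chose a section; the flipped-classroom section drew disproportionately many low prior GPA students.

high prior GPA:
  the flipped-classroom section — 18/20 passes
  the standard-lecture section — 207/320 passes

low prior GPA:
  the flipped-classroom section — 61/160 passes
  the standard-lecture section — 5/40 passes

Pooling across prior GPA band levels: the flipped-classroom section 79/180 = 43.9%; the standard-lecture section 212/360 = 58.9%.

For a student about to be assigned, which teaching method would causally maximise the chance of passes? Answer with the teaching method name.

The stratified and pooled comparisons disagree (the flipped-classroom section wins within each prior GPA band; the standard-lecture section wins overall), so the answer turns on the causal role of prior GPA band.
Since prior GPA band is a pre-existing factor (not a product of the teaching method) and it affects the outcome on its own, it is a confounder. The stratified rates, not the pooled rate, identify the causal effect.
Within each level — high prior GPA: 90.0% vs 64.7%; low prior GPA: 38.1% vs 12.5% — the flipped-classroom section is higher every time.

the flipped-classroom section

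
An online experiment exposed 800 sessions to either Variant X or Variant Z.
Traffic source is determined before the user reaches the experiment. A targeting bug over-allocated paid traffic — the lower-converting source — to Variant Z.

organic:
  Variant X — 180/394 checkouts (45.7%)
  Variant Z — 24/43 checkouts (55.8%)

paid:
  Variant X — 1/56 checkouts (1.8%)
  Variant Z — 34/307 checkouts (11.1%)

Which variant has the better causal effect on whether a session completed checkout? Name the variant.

Traffic source differs across variants for reasons unrelated to any effect of the variant itself, and it separately predicts the outcome — a classic confounder. We must compare within traffic source levels.
Within each level — organic: 45.7% vs 55.8%; paid: 1.8% vs 11.1% — Variant Z is higher every time.

Variant Z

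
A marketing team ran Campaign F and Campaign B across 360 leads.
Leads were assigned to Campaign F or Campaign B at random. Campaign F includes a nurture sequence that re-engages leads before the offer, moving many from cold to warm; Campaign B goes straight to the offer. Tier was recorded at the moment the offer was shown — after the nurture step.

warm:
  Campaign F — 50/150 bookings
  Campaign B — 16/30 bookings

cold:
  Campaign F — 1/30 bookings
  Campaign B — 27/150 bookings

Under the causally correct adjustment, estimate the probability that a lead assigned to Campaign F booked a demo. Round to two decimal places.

0.28

Engagement tier is downstream of the campaign. One should not condition on a consequence of treatment, so the overall rates are the right comparison.
So P(outcome | do(Campaign F)) is just the pooled rate for Campaign F: 51/180 = 0.283.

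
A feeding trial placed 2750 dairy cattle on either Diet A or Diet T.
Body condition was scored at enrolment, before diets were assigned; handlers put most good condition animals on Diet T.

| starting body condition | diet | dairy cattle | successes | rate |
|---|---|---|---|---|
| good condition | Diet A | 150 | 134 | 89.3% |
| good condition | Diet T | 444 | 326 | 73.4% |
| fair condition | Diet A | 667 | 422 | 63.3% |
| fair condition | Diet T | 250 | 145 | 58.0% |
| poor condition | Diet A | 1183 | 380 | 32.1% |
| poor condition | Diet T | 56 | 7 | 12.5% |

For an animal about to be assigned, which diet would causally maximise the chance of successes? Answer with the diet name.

Starting body condition is set before the diet has any effect — it is not caused by the diet — and it independently drives the outcome. That makes it a confounder, so the causal comparison is within starting body condition levels.
Within each level — good condition: 89.3% vs 73.4%; fair condition: 63.3% vs 58.0%; poor condition: 32.1% vs 12.5% — Diet A is higher every time.

Diet A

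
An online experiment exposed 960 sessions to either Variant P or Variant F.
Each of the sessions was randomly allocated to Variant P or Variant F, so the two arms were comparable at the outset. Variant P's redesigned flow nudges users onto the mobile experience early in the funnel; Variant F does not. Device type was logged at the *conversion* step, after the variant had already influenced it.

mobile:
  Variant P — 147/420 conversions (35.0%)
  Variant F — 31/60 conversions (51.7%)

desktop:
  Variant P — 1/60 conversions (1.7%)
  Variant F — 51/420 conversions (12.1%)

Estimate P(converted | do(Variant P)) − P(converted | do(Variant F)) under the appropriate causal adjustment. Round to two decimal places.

Within every device type level Variant F has the higher rate, yet pooled Variant P does — Simpson's reversal.
The distribution of device type is itself part of what the variant does — it is an intermediate outcome. Holding it fixed would remove that part of the effect; the total effect is the pooled difference.
The causal difference is the pooled difference: 0.308 − 0.171 = +0.138.

+0.14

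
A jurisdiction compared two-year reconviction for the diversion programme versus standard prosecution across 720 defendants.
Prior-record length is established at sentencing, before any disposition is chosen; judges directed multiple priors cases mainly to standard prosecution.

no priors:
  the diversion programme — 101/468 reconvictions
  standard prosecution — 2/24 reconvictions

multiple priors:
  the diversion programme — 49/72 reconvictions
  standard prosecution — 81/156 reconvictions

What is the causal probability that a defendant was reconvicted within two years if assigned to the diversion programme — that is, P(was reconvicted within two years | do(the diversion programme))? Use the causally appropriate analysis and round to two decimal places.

0.36

standard prosecution is lower inside every prior-record length stratum but the diversion programme is lower in aggregate. Whether to stratify depends on how prior-record length relates to the disposition.
Here prior-record length is a common cause — it drives both which disposition a case falls under and the outcome. The crude comparison mixes populations; the stratum-specific rates are the causally relevant ones.
Standardising the diversion programme to the population prior-record length mix: 0.683·101/468 + 0.317·49/72 = 0.363.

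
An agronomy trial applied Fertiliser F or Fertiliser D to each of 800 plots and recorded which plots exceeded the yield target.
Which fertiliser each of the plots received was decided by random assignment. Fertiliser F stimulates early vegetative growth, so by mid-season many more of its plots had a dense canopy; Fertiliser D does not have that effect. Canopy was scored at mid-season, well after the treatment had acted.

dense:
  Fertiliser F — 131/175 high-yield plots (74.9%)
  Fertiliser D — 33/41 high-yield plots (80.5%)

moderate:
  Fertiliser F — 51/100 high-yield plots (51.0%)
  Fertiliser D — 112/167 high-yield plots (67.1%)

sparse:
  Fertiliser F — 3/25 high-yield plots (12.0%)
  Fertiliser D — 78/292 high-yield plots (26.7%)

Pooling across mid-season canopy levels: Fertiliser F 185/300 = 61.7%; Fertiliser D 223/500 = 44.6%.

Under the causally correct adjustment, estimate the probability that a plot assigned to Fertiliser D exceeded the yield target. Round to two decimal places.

The mid-season canopy-specific comparison favours Fertiliser D throughout, but the pooled figures favour Fertiliser F. The question is whether to condition on mid-season canopy.
Mid-season canopy lies on the pathway fertiliser → mid-season canopy → outcome, so adjusting for it blocks the indirect effect. For the total causal effect of fertiliser, use the unadjusted pooled rates.
So P(outcome | do(Fertiliser D)) is just the pooled rate for Fertiliser D: 223/500 = 0.446.

0.45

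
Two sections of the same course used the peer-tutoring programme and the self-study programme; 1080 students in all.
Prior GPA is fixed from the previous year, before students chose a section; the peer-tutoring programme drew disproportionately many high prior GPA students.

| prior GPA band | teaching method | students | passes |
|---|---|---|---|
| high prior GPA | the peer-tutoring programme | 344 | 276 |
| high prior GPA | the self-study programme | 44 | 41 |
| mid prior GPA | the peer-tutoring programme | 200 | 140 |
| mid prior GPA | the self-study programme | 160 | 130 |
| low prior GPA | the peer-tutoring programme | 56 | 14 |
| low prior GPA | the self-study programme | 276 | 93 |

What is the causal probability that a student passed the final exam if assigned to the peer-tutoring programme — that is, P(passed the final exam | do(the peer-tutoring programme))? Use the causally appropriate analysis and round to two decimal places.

Prior GPA band satisfies the back-door criterion: it is not a descendant of the teaching method, and it blocks the spurious path from teaching method to outcome. Adjusting for it (i.e., using the within-prior GPA band rates) gives the causal effect.
Standardising the peer-tutoring programme to the population prior GPA band mix: 0.359·276/344 + 0.333·140/200 + 0.307·14/56 = 0.598.

0.60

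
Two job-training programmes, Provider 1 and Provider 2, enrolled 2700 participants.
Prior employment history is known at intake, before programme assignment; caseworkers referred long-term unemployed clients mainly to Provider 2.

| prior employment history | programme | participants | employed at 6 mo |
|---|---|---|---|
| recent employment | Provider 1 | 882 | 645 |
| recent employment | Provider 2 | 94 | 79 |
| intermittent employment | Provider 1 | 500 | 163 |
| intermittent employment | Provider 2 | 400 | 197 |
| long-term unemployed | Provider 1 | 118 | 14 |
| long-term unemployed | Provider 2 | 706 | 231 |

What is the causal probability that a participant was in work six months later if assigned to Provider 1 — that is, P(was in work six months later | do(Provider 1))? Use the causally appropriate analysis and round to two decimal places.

0.41

Within every prior employment history level Provider 2 has the higher rate, yet pooled Provider 1 does — Simpson's reversal.
Since prior employment history is a pre-existing factor (not a product of the programme) and it affects the outcome on its own, it is a confounder. The stratified rates, not the pooled rate, identify the causal effect.
Standardising Provider 1 to the population prior employment history mix: 0.361·645/882 + 0.333·163/500 + 0.305·14/118 = 0.409.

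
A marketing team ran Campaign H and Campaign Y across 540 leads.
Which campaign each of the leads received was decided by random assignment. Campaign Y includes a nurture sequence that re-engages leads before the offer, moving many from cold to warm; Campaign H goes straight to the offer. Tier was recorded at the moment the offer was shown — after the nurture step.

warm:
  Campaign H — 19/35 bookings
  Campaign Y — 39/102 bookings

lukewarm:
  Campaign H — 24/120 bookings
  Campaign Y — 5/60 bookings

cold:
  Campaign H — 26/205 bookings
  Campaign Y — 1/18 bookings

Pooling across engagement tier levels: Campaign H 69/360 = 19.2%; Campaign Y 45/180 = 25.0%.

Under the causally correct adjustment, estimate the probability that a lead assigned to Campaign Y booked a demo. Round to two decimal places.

Engagement tier is recorded after the campaign and is itself shifted by it — it sits on the causal path from campaign to outcome. Conditioning on a mediator would strip out part of the effect we want; the pooled comparison gives the total causal effect.
So P(outcome | do(Campaign Y)) is just the pooled rate for Campaign Y: 45/180 = 0.250.

0.25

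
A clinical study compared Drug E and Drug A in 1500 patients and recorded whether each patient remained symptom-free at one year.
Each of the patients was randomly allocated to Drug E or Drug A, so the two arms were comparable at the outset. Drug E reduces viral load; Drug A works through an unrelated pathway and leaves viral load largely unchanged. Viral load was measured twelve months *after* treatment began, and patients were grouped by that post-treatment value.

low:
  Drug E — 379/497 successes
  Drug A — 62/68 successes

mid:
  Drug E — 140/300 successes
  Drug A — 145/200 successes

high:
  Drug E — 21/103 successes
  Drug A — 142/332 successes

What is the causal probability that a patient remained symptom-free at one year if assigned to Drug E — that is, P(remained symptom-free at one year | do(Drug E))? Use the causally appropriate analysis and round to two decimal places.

Drug A is higher inside every viral load stratum but Drug E is higher in aggregate. Whether to stratify depends on how viral load relates to the drug.
Stratifying would compare drugs among patients the drugs themselves sorted into viral load groups — a form of selection on an intermediate. The unconditioned pooled rates give the total causal effect.
So P(outcome | do(Drug E)) is just the pooled rate for Drug E: 540/900 = 0.600.

0.60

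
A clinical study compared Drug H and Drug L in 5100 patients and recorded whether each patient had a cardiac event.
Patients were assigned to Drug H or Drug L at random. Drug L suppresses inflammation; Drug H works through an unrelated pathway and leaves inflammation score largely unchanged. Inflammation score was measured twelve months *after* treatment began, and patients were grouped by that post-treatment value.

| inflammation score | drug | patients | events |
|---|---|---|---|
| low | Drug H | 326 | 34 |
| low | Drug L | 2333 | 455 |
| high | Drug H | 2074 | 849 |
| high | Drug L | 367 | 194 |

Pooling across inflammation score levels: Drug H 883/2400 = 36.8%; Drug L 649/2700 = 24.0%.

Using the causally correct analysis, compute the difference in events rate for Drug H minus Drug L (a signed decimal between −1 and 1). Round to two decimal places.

Inflammation score here is a post-treatment variable shaped by the drug; conditioning on it would introduce bias rather than remove it. The overall comparison is the causal one.
The causal difference is the pooled difference: 0.368 − 0.240 = +0.128.

+0.13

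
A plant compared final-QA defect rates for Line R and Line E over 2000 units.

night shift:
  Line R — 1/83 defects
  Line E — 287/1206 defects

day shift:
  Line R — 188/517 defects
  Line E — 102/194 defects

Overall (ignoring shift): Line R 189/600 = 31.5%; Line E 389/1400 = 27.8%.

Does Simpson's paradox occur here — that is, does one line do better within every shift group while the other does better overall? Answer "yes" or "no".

Within each shift level (night shift 1.2% vs 23.8%; day shift 36.4% vs 52.6%), Line R has the lower rate every time. Pooled: 31.5% vs 27.8% — Line E has the lower rate overall. The two comparisons disagree.

yes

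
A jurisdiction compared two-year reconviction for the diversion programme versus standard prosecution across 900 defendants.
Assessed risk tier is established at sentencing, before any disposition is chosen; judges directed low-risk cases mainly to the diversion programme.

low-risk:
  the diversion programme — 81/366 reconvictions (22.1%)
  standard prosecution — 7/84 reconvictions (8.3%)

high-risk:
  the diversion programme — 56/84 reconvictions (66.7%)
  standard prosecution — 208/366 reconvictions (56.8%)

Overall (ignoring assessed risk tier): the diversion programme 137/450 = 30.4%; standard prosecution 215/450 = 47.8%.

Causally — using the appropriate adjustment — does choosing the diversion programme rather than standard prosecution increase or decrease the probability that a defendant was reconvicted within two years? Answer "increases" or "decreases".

The stratified and pooled comparisons disagree (standard prosecution wins within each assessed risk tier; the diversion programme wins overall), so the answer turns on the causal role of assessed risk tier.
Assessed risk tier is set before the disposition has any effect — it is not caused by the disposition — and it independently drives the outcome. That makes it a confounder, so the causal comparison is within assessed risk tier levels.
Within each level — low-risk: 22.1% vs 8.3%; high-risk: 66.7% vs 56.8% — standard prosecution is lower every time.

increases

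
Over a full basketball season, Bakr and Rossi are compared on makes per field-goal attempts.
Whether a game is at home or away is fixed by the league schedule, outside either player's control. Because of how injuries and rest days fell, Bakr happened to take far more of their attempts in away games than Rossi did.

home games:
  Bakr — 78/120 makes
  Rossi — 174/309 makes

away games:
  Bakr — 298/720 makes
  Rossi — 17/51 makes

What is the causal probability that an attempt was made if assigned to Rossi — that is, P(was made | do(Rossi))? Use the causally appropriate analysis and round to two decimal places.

Bakr is higher inside every game venue stratum but Rossi is higher in aggregate. Whether to stratify depends on how game venue relates to the player.
Game venue is set before the player has any effect — it is not caused by the player — and it independently drives the outcome. That makes it a confounder, so the causal comparison is within game venue levels.
Standardising Rossi to the population game venue mix: 0.357·174/309 + 0.642·17/51 = 0.415.

0.42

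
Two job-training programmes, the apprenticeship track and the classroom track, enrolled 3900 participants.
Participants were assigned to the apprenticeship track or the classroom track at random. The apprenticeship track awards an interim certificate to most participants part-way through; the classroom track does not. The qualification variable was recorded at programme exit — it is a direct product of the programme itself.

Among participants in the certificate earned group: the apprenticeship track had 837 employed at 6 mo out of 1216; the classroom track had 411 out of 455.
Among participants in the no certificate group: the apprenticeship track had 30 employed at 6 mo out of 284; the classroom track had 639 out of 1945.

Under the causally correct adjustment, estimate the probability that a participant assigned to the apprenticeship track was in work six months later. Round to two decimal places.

Qualification attained during the programme lies on the pathway programme → qualification attained during the programme → outcome, so adjusting for it blocks the indirect effect. For the total causal effect of programme, use the unadjusted pooled rates.
So P(outcome | do(the apprenticeship track)) is just the pooled rate for the apprenticeship track: 867/1500 = 0.578.

0.58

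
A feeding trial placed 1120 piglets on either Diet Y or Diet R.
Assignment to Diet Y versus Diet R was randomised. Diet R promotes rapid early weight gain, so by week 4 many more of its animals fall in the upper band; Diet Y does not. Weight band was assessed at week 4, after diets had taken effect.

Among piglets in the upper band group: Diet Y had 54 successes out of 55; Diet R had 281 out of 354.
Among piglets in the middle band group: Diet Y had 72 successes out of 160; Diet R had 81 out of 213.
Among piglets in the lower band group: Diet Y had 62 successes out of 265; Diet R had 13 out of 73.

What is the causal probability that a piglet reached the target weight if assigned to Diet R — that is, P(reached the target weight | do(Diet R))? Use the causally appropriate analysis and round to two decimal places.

0.59

The week-4 weight band-specific comparison favours Diet Y throughout, but the pooled figures favour Diet R. The question is whether to condition on week-4 weight band.
Week-4 weight band lies on the pathway diet → week-4 weight band → outcome, so adjusting for it blocks the indirect effect. For the total causal effect of diet, use the unadjusted pooled rates.
So P(outcome | do(Diet R)) is just the pooled rate for Diet R: 375/640 = 0.586.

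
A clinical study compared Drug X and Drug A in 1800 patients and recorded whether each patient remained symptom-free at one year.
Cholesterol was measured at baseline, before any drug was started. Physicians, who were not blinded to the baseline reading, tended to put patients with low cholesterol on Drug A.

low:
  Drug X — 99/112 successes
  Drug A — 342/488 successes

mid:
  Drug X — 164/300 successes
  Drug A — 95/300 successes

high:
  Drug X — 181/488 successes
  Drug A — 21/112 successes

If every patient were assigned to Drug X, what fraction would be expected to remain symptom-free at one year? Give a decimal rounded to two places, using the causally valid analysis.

The cholesterol-specific comparison favours Drug X throughout, but the pooled figures favour Drug A. The question is whether to condition on cholesterol.
Here cholesterol is a common cause — it drives both which drug a case falls under and the outcome. The crude comparison mixes populations; the stratum-specific rates are the causally relevant ones.
Standardising Drug X to the population cholesterol mix: 0.333·99/112 + 0.333·164/300 + 0.333·181/488 = 0.600.

0.60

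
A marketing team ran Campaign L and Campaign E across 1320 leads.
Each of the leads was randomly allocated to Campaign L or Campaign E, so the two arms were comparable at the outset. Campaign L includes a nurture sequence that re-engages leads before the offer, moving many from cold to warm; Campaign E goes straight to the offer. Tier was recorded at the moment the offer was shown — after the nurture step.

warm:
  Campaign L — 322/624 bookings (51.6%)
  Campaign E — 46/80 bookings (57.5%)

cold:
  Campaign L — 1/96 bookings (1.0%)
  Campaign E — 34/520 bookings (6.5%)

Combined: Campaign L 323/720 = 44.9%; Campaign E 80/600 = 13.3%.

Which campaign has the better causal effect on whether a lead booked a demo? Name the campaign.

The engagement tier-specific comparison favours Campaign E throughout, but the pooled figures favour Campaign L. The question is whether to condition on engagement tier.
Engagement tier here is a post-treatment variable shaped by the campaign; conditioning on it would introduce bias rather than remove it. The overall comparison is the causal one.
Pooled: Campaign L 44.9% vs Campaign E 13.3%; Campaign L is higher overall.

Campaign L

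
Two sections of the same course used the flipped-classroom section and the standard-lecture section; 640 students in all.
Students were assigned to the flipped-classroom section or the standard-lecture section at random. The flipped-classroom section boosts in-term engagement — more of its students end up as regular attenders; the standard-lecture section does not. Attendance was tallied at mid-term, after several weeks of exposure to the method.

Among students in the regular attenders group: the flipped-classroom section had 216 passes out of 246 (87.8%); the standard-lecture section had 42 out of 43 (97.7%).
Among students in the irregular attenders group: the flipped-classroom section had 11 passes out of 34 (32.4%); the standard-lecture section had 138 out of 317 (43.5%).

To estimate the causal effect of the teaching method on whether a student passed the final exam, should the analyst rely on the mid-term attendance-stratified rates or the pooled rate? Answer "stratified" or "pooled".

Mid-term attendance here is a post-treatment variable shaped by the teaching method; conditioning on it would introduce bias rather than remove it. The overall comparison is the causal one.
Pooled: the flipped-classroom section 81.1% vs the standard-lecture section 50.0%; the flipped-classroom section is higher overall.

pooled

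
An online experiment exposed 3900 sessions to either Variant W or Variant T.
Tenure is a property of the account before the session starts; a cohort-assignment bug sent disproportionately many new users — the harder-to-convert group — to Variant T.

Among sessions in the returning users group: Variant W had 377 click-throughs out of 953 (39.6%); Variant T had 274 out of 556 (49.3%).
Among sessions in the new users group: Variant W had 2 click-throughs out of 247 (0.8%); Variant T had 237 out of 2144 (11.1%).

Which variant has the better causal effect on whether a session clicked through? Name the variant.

The stratified and pooled comparisons disagree (Variant T wins within each user tenure; Variant W wins overall), so the answer turns on the causal role of user tenure.
User tenure satisfies the back-door criterion: it is not a descendant of the variant, and it blocks the spurious path from variant to outcome. Adjusting for it (i.e., using the within-user tenure rates) gives the causal effect.
Within each level — returning users: 39.6% vs 49.3%; new users: 0.8% vs 11.1% — Variant T is higher every time.

Variant T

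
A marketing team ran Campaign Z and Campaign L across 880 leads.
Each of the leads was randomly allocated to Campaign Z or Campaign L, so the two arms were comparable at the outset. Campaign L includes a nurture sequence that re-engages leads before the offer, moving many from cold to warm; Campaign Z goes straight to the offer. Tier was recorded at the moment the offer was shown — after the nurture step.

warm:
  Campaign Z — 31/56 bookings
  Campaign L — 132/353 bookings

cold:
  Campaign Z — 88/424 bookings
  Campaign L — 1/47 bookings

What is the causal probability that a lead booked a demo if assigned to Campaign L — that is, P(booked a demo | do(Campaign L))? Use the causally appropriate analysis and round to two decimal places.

0.33

Campaign Z is higher inside every engagement tier stratum but Campaign L is higher in aggregate. Whether to stratify depends on how engagement tier relates to the campaign.
Engagement tier here is a post-treatment variable shaped by the campaign; conditioning on it would introduce bias rather than remove it. The overall comparison is the causal one.
So P(outcome | do(Campaign L)) is just the pooled rate for Campaign L: 133/400 = 0.333.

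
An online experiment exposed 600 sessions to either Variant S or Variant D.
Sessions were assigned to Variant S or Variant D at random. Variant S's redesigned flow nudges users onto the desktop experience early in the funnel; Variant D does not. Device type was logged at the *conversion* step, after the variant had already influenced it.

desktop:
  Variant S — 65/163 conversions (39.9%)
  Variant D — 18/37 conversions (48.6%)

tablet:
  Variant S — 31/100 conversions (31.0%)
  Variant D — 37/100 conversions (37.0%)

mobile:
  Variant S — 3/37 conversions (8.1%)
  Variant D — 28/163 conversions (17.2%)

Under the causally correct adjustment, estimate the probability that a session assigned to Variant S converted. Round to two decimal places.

The stratified and pooled comparisons disagree (Variant D wins within each device type; Variant S wins overall), so the answer turns on the causal role of device type.
Device type here is a post-treatment variable shaped by the variant; conditioning on it would introduce bias rather than remove it. The overall comparison is the causal one.
So P(outcome | do(Variant S)) is just the pooled rate for Variant S: 99/300 = 0.330.

0.33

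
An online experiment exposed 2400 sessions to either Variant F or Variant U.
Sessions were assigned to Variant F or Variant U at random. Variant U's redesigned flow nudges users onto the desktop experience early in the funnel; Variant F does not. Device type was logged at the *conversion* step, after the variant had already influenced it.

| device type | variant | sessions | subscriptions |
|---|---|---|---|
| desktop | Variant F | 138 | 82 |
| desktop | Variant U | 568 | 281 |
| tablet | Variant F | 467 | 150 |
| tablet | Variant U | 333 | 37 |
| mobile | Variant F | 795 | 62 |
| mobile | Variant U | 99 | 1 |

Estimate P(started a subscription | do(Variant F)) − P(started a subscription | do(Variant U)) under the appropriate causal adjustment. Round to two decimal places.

-0.11

Variant F is higher inside every device type stratum but Variant U is higher in aggregate. Whether to stratify depends on how device type relates to the variant.
Device type is recorded after the variant and is itself shifted by it — it sits on the causal path from variant to outcome. Conditioning on a mediator would strip out part of the effect we want; the pooled comparison gives the total causal effect.
The causal difference is the pooled difference: 0.210 − 0.319 = -0.109.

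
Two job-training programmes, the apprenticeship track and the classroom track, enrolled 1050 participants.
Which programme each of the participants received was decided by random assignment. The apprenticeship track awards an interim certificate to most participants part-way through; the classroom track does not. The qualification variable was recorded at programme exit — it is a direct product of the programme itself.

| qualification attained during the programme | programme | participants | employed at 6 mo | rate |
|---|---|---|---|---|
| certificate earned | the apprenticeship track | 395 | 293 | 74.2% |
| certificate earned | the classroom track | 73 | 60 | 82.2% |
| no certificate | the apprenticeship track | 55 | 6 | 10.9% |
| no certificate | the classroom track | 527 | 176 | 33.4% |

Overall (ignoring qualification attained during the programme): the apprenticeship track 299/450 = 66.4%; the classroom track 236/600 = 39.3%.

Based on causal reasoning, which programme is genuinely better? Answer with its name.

Within every qualification attained during the programme level the classroom track has the higher rate, yet pooled the apprenticeship track does — Simpson's reversal.
The distribution of qualification attained during the programme is itself part of what the programme does — it is an intermediate outcome. Holding it fixed would remove that part of the effect; the total effect is the pooled difference.
Pooled: the apprenticeship track 66.4% vs the classroom track 39.3%; the apprenticeship track is higher overall.

the apprenticeship track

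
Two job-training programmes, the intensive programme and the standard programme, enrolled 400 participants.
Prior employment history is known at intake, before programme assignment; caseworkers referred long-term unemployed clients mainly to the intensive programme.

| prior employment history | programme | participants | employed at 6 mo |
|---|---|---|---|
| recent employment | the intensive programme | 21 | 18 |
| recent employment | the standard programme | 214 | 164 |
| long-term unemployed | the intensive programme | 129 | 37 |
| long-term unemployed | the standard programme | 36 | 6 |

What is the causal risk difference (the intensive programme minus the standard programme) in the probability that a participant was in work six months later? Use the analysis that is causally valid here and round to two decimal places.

The prior employment history-specific comparison favours the intensive programme throughout, but the pooled figures favour the standard programme. The question is whether to condition on prior employment history.
Prior employment history is set before the programme has any effect — it is not caused by the programme — and it independently drives the outcome. That makes it a confounder, so the causal comparison is within prior employment history levels.
Adjusting over the population distribution of prior employment history: 0.588·(0.857−0.766) + 0.412·(0.287−0.167) = +0.103.

+0.10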